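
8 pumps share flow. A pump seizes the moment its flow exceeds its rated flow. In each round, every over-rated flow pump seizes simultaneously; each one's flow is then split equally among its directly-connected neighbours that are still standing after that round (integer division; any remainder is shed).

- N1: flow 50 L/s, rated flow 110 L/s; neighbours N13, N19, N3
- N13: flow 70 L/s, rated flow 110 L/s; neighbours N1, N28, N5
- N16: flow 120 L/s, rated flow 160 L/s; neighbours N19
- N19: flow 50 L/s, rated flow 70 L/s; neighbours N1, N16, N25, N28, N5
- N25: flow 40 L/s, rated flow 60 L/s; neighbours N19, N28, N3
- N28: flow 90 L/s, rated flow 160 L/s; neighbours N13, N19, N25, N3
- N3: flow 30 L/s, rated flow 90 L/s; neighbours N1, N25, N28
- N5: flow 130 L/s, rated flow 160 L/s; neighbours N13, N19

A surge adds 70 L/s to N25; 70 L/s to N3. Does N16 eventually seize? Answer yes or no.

no

Round 1 — N25 at 110 > 60; N3 at 100 > 90. N25, N3 seize.
  N25 sheds 110 L/s to N19, N28: 55 each.
    N19: 50+55 = 105 > 70
    N28: 90+55 = 145 ≤ 160
  N3 sheds 100 L/s to N1, N28: 50 each.
    N1: 50+50 = 100 ≤ 110
    N28: 145+50 = 195 > 160
Round 2 — N19, N28 seize.
  N19 sheds 105 L/s to N1, N16, N5: 35 each.
    N1: 100+35 = 135 > 110
    N16: 120+35 = 155 ≤ 160
    N5: 130+35 = 165 > 160
  N28 sheds 195 L/s to N13: 195 each.
    N13: 70+195 = 265 > 110
Round 3 — N1, N13, N5 seize.
  N1 sheds 135 L/s: no online neighbours, lost.
  N13 sheds 265 L/s: no online neighbours, lost.
  N5 sheds 165 L/s: no online neighbours, lost.
No further seizures.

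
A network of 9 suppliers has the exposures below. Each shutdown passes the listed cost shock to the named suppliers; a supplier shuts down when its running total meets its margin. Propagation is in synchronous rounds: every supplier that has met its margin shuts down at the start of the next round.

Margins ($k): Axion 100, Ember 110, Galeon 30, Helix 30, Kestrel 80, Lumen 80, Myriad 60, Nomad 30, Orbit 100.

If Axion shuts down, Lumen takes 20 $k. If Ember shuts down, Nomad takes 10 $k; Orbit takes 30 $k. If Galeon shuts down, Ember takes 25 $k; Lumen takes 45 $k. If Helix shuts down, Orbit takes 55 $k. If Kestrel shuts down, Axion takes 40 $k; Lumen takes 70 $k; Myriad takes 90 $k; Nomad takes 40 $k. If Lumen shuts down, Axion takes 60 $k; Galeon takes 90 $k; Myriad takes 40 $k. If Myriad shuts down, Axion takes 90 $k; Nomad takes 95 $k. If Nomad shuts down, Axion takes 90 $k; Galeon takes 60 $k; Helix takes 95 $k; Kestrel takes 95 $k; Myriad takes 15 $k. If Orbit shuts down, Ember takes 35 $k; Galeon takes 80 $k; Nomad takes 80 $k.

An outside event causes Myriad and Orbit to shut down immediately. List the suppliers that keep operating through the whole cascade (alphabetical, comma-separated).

Ember

Round 1 — Myriad, Orbit shut down (initial).
  Axion: +90 → 90 < 100
  Ember: +35 → 35 < 110
  Galeon: +80 → 80 ≥ 30
  Nomad: +95+80 → 175 ≥ 30
Round 2 — Galeon, Nomad shut down.
  Axion: +90 → 180 ≥ 100
  Ember: +25 → 60 < 110
  Helix: +95 → 95 ≥ 30
  Kestrel: +95 → 95 ≥ 80
  Lumen: +45 → 45 < 80
Round 3 — Axion, Helix, Kestrel shut down.
  Lumen: +20+70 → 135 ≥ 80
Round 4 — Lumen shuts down.
No further shutdowns.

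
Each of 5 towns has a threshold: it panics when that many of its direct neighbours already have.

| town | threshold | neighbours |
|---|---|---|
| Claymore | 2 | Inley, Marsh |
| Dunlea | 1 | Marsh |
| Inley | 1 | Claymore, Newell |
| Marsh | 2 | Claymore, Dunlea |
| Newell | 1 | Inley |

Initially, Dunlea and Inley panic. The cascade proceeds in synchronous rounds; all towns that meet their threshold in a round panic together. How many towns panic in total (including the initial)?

Round 1 — Dunlea, Inley panic (initial).
Round 2 — checking thresholds:
  Claymore: 1 of 2 neighbours < 2, below threshold.
  Marsh: 1 of 2 neighbours < 2, below threshold.
  Newell: 1 of 1 neighbours ≥ 1, panics.
Round 3 — no new panics; cascade stops.

3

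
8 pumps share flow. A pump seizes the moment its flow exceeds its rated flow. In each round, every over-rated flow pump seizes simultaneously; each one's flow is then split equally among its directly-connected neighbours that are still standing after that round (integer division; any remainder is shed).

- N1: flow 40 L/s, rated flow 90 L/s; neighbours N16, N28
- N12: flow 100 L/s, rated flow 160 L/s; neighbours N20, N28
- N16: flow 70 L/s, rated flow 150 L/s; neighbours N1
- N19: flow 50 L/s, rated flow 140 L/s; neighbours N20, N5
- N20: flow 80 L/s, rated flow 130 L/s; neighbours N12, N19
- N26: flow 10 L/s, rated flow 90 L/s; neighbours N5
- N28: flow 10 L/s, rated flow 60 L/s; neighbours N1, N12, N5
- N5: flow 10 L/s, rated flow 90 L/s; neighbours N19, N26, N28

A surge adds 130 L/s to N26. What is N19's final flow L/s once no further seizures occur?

Round 1 — N26 at 140 > 90. N26 seizes.
  N26 sheds 140 L/s to N5: 140 each.
    N5: 10+140 = 150 > 90
Round 2 — N5 seizes.
  N5 sheds 150 L/s to N19, N28: 75 each.
    N19: 50+75 = 125 ≤ 140
    N28: 10+75 = 85 > 60
Round 3 — N28 seizes.
  N28 sheds 85 L/s to N1, N12: 42 each (1 lost).
    N1: 40+42 = 82 ≤ 90
    N12: 100+42 = 142 ≤ 160
No further seizures.

125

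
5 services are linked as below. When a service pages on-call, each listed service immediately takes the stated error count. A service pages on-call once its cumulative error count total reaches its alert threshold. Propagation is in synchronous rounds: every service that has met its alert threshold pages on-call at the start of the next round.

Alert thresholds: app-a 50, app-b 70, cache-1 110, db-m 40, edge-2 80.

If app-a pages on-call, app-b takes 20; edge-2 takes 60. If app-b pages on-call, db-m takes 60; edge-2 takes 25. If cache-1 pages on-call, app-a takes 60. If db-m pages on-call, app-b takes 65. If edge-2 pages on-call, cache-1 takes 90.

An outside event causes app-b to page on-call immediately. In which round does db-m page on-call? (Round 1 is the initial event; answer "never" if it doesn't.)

2

Round 1 — app-b pages on-call (initial).
  db-m: +60 → 60 ≥ 40
  edge-2: +25 → 25 < 80
Round 2 — db-m pages on-call.
No further pages.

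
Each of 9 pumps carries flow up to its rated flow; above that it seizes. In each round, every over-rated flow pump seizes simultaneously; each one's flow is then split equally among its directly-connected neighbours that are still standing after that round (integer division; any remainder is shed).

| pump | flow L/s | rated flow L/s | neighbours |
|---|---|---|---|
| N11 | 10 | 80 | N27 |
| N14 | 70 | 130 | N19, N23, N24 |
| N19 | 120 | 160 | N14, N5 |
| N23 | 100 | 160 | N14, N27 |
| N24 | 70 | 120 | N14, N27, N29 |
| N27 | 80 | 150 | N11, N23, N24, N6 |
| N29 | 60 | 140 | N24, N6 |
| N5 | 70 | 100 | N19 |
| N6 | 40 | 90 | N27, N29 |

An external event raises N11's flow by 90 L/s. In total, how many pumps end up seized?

Round 1 — N11 at 100 > 80. N11 seizes.
  N11 sheds 100 L/s to N27: 100 each.
    N27: 80+100 = 180 > 150
Round 2 — N27 seizes.
  N27 sheds 180 L/s to N23, N24, N6: 60 each.
    N23: 100+60 = 160 ≤ 160
    N24: 70+60 = 130 > 120
    N6: 40+60 = 100 > 90
Round 3 — N24, N6 seize.
  N24 sheds 130 L/s to N14, N29: 65 each.
    N14: 70+65 = 135 > 130
    N29: 60+65 = 125 ≤ 140
  N6 sheds 100 L/s to N29: 100 each.
    N29: 125+100 = 225 > 140
Round 4 — N14, N29 seize.
  N14 sheds 135 L/s to N19, N23: 67 each (1 lost).
    N19: 120+67 = 187 > 160
    N23: 160+67 = 227 > 160
  N29 sheds 225 L/s: no online neighbours, lost.
Round 5 — N19, N23 seize.
  N19 sheds 187 L/s to N5: 187 each.
    N5: 70+187 = 257 > 100
  N23 sheds 227 L/s: no online neighbours, lost.
Round 6 — N5 seizes.
  N5 sheds 257 L/s: no online neighbours, lost.
No further seizures.

9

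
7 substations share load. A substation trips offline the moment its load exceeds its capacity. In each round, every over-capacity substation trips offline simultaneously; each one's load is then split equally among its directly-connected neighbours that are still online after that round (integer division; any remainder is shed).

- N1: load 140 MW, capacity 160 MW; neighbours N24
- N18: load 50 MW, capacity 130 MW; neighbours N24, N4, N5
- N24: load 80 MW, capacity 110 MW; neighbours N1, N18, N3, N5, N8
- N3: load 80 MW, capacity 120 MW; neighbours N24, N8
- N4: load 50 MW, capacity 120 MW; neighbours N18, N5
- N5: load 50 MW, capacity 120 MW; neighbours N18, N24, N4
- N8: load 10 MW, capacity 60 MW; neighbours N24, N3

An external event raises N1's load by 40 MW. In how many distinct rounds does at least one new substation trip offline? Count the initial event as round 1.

Round 1 — N1 at 180 > 160. N1 trips offline.
  N1 sheds 180 MW to N24: 180 each.
    N24: 80+180 = 260 > 110
Round 2 — N24 trips offline.
  N24 sheds 260 MW to N18, N3, N5, N8: 65 each.
    N18: 50+65 = 115 ≤ 130
    N3: 80+65 = 145 > 120
    N5: 50+65 = 115 ≤ 120
    N8: 10+65 = 75 > 60
Round 3 — N3, N8 trip offline.
  N3 sheds 145 MW: no online neighbours, lost.
  N8 sheds 75 MW: no online neighbours, lost.
No further trips.

3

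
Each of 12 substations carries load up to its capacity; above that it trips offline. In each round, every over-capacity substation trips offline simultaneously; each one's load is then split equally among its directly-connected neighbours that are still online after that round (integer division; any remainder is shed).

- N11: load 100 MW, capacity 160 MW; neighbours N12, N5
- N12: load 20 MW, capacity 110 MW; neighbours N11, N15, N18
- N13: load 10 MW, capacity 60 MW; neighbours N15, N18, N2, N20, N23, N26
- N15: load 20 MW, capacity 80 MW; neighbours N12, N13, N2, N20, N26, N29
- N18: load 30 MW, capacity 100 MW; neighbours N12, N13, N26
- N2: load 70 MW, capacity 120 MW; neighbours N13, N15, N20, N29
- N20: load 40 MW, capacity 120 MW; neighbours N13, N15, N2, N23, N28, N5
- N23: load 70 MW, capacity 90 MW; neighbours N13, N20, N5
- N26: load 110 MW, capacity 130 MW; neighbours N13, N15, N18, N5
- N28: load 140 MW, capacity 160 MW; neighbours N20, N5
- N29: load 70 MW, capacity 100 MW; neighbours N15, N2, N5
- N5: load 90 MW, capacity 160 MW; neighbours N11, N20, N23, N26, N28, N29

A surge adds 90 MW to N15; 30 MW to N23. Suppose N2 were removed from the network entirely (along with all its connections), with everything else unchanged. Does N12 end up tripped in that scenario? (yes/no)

yes

With N2 removed:
Round 1 — N15 at 110 > 80; N23 at 100 > 90. N15, N23 trip offline.
  N15 sheds 110 MW to N12, N13, N20, N26, N29: 22 each.
    N12: 20+22 = 42 ≤ 110
    N13: 10+22 = 32 ≤ 60
    N20: 40+22 = 62 ≤ 120
    N26: 110+22 = 132 > 130
    N29: 70+22 = 92 ≤ 100
  N23 sheds 100 MW to N13, N20, N5: 33 each (1 lost).
    N13: 32+33 = 65 > 60
    N20: 62+33 = 95 ≤ 120
    N5: 90+33 = 123 ≤ 160
Round 2 — N13, N26 trip offline.
  N13 sheds 65 MW to N18, N20: 32 each (1 lost).
    N18: 30+32 = 62 ≤ 100
    N20: 95+32 = 127 > 120
  N26 sheds 132 MW to N18, N5: 66 each.
    N18: 62+66 = 128 > 100
    N5: 123+66 = 189 > 160
Round 3 — N18, N20, N5 trip offline.
  N18 sheds 128 MW to N12: 128 each.
    N12: 42+128 = 170 > 110
  N20 sheds 127 MW to N28: 127 each.
    N28: 140+127 = 267 > 160
  N5 sheds 189 MW to N11, N28, N29: 63 each.
    N11: 100+63 = 163 > 160
    N28: 267+63 = 330 > 160
    N29: 92+63 = 155 > 100
Round 4 — N11, N12, N28, N29 trip offline.
  N11 sheds 163 MW: no online neighbours, lost.
  N12 sheds 170 MW: no online neighbours, lost.
  N28 sheds 330 MW: no online neighbours, lost.
  N29 sheds 155 MW: no online neighbours, lost.
No further trips.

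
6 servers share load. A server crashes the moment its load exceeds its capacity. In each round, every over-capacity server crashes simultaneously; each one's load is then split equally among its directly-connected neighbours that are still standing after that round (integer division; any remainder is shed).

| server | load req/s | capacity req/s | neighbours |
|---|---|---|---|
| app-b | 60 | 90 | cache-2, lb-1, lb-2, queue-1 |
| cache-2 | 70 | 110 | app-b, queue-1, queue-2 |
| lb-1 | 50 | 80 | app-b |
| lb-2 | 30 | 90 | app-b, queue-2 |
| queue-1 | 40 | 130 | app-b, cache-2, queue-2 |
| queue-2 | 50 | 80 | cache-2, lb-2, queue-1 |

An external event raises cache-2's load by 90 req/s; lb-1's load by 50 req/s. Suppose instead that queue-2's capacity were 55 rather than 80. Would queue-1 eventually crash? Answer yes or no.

With queue-2's capacity at 55:
Round 1 — cache-2 at 160 > 110; lb-1 at 100 > 80. cache-2, lb-1 crash.
  cache-2 sheds 160 req/s to app-b, queue-1, queue-2: 53 each (1 lost).
    app-b: 60+53 = 113 > 90
    queue-1: 40+53 = 93 ≤ 130
    queue-2: 50+53 = 103 > 55
  lb-1 sheds 100 req/s to app-b: 100 each.
    app-b: 113+100 = 213 > 90
Round 2 — app-b, queue-2 crash.
  app-b sheds 213 req/s to lb-2, queue-1: 106 each (1 lost).
    lb-2: 30+106 = 136 > 90
    queue-1: 93+106 = 199 > 130
  queue-2 sheds 103 req/s to lb-2, queue-1: 51 each (1 lost).
    lb-2: 136+51 = 187 > 90
    queue-1: 199+51 = 250 > 130
Round 3 — lb-2, queue-1 crash.
  lb-2 sheds 187 req/s: no online neighbours, lost.
  queue-1 sheds 250 req/s: no online neighbours, lost.
No further crashes.

yes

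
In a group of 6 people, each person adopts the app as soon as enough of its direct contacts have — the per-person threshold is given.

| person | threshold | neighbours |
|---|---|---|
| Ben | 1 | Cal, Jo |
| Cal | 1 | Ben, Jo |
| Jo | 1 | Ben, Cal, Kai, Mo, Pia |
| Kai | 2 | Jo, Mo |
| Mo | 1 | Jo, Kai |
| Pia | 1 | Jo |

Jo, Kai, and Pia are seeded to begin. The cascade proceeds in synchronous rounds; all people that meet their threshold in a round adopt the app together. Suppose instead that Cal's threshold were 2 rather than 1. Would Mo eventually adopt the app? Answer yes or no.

With Cal's threshold at 2:
Round 1 — Jo, Kai, Pia adopt the app (initial).
Round 2 — checking thresholds:
  Ben: 1 of 2 neighbours ≥ 1, adopts the app.
  Cal: 1 of 2 neighbours < 2, below threshold.
  Mo: 2 of 2 neighbours ≥ 1, adopts the app.
Round 3 — checking thresholds:
  Cal: 2 of 2 neighbours ≥ 2, adopts the app.
Round 4 — no new adoptions; cascade stops.

yes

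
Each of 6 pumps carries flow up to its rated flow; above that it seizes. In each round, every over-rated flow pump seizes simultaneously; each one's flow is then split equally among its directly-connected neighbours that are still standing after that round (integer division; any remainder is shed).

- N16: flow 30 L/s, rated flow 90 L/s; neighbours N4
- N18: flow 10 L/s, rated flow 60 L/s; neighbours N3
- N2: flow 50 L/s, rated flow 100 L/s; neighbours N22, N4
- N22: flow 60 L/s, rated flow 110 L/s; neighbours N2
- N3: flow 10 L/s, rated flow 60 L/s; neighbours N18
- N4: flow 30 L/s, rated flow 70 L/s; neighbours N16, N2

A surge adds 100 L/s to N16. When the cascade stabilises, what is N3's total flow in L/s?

10

Round 1 — N16 at 130 > 90. N16 seizes.
  N16 sheds 130 L/s to N4: 130 each.
    N4: 30+130 = 160 > 70
Round 2 — N4 seizes.
  N4 sheds 160 L/s to N2: 160 each.
    N2: 50+160 = 210 > 100
Round 3 — N2 seizes.
  N2 sheds 210 L/s to N22: 210 each.
    N22: 60+210 = 270 > 110
Round 4 — N22 seizes.
  N22 sheds 270 L/s: no online neighbours, lost.
No further seizures.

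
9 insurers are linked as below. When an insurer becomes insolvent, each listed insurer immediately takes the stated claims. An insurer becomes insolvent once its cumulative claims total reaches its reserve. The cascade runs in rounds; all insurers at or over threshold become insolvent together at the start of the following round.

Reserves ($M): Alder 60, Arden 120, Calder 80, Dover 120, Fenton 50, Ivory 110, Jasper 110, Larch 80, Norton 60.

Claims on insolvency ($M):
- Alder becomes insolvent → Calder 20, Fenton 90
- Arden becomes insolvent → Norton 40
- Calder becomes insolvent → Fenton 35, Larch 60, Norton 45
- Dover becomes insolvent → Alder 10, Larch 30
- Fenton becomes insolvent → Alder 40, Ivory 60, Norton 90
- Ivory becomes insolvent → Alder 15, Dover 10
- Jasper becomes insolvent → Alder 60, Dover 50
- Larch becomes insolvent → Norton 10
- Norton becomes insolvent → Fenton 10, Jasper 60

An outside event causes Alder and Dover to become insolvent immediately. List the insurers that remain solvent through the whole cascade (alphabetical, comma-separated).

Round 1 — Alder, Dover become insolvent (initial).
  Calder: +20 → 20 < 80
  Fenton: +90 → 90 ≥ 50
  Larch: +30 → 30 < 80
Round 2 — Fenton becomes insolvent.
  Ivory: +60 → 60 < 110
  Norton: +90 → 90 ≥ 60
Round 3 — Norton becomes insolvent.
  Jasper: +60 → 60 < 110
No further insolvencies.

Arden, Calder, Ivory, Jasper, Larch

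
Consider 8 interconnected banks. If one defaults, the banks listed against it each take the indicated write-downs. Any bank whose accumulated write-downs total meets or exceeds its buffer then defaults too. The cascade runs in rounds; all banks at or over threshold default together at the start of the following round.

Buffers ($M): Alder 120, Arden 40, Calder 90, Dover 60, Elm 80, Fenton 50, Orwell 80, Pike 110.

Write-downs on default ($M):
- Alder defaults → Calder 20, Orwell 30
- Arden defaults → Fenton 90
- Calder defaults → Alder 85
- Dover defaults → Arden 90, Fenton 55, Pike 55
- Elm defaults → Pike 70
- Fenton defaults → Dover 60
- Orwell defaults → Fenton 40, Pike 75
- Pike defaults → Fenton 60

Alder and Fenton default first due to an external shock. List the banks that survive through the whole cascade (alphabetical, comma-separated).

Round 1 — Alder, Fenton default (initial).
  Calder: +20 → 20 < 90
  Dover: +60 → 60 ≥ 60
  Orwell: +30 → 30 < 80
Round 2 — Dover defaults.
  Arden: +90 → 90 ≥ 40
  Pike: +55 → 55 < 110
Round 3 — Arden defaults.
No further defaults.

Calder, Elm, Orwell, Pike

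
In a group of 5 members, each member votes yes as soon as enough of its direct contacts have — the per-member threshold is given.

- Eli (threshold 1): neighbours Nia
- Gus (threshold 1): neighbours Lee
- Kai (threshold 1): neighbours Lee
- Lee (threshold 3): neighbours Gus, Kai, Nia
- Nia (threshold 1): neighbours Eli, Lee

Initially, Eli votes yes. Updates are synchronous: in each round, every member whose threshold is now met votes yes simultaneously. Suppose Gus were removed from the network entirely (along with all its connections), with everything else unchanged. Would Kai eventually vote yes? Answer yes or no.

With Gus removed:
Round 1 — Eli votes yes (initial).
Round 2 — checking thresholds:
  Nia: 1 of 2 neighbours ≥ 1, votes yes.
Round 3 — no new yes votes; cascade stops.

no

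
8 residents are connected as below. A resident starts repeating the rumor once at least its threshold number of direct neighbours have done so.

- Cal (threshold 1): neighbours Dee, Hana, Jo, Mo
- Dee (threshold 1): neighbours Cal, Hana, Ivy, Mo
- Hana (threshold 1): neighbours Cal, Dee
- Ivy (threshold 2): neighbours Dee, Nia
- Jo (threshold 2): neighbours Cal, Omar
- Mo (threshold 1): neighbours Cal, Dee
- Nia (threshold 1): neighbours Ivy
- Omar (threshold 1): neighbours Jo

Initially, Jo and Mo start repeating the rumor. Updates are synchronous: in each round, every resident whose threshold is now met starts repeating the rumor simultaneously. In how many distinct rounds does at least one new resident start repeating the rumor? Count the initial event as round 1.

Round 1 — Jo, Mo start repeating the rumor (initial).
Round 2 — checking thresholds:
  Cal: 2 of 4 neighbours ≥ 1, starts repeating the rumor.
  Dee: 1 of 4 neighbours ≥ 1, starts repeating the rumor.
  Omar: 1 of 1 neighbours ≥ 1, starts repeating the rumor.
Round 3 — checking thresholds:
  Hana: 2 of 2 neighbours ≥ 1, starts repeating the rumor.
  Ivy: 1 of 2 neighbours < 2, holds.
Round 4 — no new spreads; cascade stops.

3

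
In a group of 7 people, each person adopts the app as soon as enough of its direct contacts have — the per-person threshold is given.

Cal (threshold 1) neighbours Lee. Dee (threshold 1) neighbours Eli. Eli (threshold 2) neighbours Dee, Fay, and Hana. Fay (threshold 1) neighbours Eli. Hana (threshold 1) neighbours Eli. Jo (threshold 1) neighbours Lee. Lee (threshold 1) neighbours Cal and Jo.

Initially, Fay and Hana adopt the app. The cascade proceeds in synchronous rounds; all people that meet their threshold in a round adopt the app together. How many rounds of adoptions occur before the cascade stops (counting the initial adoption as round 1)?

Round 1 — Fay, Hana adopt the app (initial).
Round 2 — checking thresholds:
  Eli: 2 of 3 neighbours ≥ 2, adopts the app.
Round 3 — checking thresholds:
  Dee: 1 of 1 neighbours ≥ 1, adopts the app.
Round 4 — no new adoptions; cascade stops.

3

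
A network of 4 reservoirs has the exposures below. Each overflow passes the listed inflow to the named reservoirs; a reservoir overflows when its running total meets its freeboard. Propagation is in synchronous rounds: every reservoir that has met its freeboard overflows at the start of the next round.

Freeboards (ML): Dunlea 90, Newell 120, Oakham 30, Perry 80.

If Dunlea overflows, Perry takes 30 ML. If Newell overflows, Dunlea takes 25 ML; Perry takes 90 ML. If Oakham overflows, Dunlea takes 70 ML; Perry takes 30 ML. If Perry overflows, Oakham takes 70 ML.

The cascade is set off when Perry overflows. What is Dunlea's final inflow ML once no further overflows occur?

Round 1 — Perry overflows (initial).
  Oakham: +70 → 70 ≥ 30
Round 2 — Oakham overflows.
  Dunlea: +70 → 70 < 90
No further overflows.

70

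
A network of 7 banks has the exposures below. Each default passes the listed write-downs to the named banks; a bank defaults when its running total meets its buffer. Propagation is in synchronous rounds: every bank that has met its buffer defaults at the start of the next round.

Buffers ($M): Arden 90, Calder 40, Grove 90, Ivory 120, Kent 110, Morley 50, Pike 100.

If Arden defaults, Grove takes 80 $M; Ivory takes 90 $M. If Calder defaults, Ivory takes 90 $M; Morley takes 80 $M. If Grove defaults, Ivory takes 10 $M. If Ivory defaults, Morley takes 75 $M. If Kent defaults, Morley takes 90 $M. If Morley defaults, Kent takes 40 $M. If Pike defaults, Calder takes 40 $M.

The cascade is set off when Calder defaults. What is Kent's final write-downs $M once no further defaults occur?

Round 1 — Calder defaults (initial).
  Ivory: +90 → 90 < 120
  Morley: +80 → 80 ≥ 50
Round 2 — Morley defaults.
  Kent: +40 → 40 < 110
No further defaults.

40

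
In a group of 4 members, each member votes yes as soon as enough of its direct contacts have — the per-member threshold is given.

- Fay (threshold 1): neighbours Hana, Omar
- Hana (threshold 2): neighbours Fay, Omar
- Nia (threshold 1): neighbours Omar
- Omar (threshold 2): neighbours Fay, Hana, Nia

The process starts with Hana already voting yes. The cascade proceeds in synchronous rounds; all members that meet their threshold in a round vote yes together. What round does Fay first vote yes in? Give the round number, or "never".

Round 1 — Hana votes yes (initial).
Round 2 — checking thresholds:
  Fay: 1 of 2 neighbours ≥ 1, votes yes.
  Omar: 1 of 3 neighbours < 2, below threshold.
Round 3 — checking thresholds:
  Omar: 2 of 3 neighbours ≥ 2, votes yes.
Round 4 — checking thresholds:
  Nia: 1 of 1 neighbours ≥ 1, votes yes.
Round 5 — no new yes votes; cascade stops.

2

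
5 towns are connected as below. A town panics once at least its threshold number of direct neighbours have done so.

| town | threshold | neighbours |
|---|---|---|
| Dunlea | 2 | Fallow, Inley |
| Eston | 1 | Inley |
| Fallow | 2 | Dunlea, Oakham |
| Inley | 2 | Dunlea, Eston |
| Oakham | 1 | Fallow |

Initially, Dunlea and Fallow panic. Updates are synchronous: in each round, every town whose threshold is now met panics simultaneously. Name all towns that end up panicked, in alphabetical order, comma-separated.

Round 1 — Dunlea, Fallow panic (initial).
Round 2 — checking thresholds:
  Inley: 1 of 2 neighbours < 2, not yet.
  Oakham: 1 of 1 neighbours ≥ 1, panics.
Round 3 — no new panics; cascade stops.

Dunlea, Fallow, Oakham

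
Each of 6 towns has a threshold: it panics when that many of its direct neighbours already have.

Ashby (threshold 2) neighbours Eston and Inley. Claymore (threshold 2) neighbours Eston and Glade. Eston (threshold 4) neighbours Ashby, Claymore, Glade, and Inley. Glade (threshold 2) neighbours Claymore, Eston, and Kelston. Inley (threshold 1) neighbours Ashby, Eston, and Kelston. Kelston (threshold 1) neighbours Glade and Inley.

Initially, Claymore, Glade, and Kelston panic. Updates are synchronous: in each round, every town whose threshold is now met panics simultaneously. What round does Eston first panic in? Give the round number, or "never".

never

Round 1 — Claymore, Glade, Kelston panic (initial).
Round 2 — checking thresholds:
  Eston: 2 of 4 neighbours < 4, holds.
  Inley: 1 of 3 neighbours ≥ 1, panics.
Round 3 — no new panics; cascade stops.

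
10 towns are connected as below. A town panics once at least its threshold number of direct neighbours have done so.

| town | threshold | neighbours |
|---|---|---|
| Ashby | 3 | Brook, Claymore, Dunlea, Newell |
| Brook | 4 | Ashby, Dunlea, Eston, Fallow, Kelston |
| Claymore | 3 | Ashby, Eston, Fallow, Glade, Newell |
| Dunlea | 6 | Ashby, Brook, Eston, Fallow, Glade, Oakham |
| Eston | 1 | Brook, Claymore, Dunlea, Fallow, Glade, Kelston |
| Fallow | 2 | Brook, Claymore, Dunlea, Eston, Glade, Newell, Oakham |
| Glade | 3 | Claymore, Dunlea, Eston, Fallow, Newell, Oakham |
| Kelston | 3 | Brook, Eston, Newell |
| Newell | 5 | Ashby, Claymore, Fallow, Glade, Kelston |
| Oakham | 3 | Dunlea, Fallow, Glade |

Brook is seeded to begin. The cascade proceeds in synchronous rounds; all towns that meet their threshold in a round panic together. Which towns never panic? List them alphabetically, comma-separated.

Ashby, Claymore, Dunlea, Glade, Kelston, Newell, Oakham

Round 1 — Brook panics (initial).
Round 2 — checking thresholds:
  Ashby: 1 of 4 neighbours < 3, below threshold.
  Dunlea: 1 of 6 neighbours < 6, below threshold.
  Eston: 1 of 6 neighbours ≥ 1, panics.
  Fallow: 1 of 7 neighbours < 2, below threshold.
  Kelston: 1 of 3 neighbours < 3, below threshold.
Round 3 — checking thresholds:
  Ashby: 1 of 4 neighbours < 3, below threshold.
  Claymore: 1 of 5 neighbours < 3, below threshold.
  Dunlea: 2 of 6 neighbours < 6, below threshold.
  Fallow: 2 of 7 neighbours ≥ 2, panics.
  Glade: 1 of 6 neighbours < 3, below threshold.
  Kelston: 2 of 3 neighbours < 3, below threshold.
Round 4 — no new panics; cascade stops.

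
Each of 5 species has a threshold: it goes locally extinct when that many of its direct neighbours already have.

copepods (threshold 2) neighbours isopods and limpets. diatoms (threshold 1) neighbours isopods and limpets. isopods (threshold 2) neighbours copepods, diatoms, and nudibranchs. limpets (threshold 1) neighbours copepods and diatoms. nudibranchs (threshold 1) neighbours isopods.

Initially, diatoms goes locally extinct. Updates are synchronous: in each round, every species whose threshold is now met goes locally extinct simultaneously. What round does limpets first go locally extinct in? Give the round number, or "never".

2

Round 1 — diatoms goes locally extinct (initial).
Round 2 — checking thresholds:
  isopods: 1 of 3 neighbours < 2, not yet.
  limpets: 1 of 2 neighbours ≥ 1, goes locally extinct.
Round 3 — no new extinctions; cascade stops.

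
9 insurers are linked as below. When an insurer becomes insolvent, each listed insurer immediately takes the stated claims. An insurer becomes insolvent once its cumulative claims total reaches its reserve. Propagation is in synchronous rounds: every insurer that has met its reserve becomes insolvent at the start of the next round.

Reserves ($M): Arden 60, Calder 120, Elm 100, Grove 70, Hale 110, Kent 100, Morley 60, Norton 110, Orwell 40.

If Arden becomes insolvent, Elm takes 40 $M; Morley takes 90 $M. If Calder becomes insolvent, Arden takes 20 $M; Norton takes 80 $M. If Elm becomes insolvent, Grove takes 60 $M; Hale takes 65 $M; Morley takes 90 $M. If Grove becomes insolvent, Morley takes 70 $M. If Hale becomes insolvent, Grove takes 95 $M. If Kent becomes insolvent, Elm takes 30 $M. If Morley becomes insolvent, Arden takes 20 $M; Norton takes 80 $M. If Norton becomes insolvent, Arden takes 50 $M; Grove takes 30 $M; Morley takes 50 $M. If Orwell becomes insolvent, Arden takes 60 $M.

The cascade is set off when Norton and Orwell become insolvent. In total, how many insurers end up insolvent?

Round 1 — Norton, Orwell become insolvent (initial).
  Arden: +50+60 → 110 ≥ 60
  Grove: +30 → 30 < 70
  Morley: +50 → 50 < 60
Round 2 — Arden becomes insolvent.
  Elm: +40 → 40 < 100
  Morley: +90 → 140 ≥ 60
Round 3 — Morley becomes insolvent.
No further insolvencies.

4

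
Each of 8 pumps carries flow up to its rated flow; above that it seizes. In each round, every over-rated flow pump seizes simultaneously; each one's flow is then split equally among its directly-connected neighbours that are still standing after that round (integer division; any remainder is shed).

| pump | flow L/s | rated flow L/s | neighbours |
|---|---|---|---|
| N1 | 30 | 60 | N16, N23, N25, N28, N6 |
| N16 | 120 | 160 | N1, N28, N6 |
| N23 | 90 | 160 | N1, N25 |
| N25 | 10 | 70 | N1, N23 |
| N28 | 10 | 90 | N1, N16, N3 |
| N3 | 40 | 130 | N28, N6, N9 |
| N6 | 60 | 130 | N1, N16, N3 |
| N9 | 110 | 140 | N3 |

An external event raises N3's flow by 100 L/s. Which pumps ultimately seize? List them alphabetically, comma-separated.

Round 1 — N3 at 140 > 130. N3 seizes.
  N3 sheds 140 L/s to N28, N6, N9: 46 each (2 lost).
    N28: 10+46 = 56 ≤ 90
    N6: 60+46 = 106 ≤ 130
    N9: 110+46 = 156 > 140
Round 2 — N9 seizes.
  N9 sheds 156 L/s: no online neighbours, lost.
No further seizures.

N3, N9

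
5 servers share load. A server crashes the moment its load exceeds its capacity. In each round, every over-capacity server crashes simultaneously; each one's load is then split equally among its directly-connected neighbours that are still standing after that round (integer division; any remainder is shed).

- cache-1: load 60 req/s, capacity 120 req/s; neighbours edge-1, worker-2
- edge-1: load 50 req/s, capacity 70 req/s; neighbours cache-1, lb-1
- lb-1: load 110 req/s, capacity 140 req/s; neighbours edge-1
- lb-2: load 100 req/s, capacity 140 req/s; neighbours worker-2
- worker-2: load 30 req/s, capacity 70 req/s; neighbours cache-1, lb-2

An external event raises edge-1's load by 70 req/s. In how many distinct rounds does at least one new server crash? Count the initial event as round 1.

Round 1 — edge-1 at 120 > 70. edge-1 crashes.
  edge-1 sheds 120 req/s to cache-1, lb-1: 60 each.
    cache-1: 60+60 = 120 ≤ 120
    lb-1: 110+60 = 170 > 140
Round 2 — lb-1 crashes.
  lb-1 sheds 170 req/s: no online neighbours, lost.
No further crashes.

2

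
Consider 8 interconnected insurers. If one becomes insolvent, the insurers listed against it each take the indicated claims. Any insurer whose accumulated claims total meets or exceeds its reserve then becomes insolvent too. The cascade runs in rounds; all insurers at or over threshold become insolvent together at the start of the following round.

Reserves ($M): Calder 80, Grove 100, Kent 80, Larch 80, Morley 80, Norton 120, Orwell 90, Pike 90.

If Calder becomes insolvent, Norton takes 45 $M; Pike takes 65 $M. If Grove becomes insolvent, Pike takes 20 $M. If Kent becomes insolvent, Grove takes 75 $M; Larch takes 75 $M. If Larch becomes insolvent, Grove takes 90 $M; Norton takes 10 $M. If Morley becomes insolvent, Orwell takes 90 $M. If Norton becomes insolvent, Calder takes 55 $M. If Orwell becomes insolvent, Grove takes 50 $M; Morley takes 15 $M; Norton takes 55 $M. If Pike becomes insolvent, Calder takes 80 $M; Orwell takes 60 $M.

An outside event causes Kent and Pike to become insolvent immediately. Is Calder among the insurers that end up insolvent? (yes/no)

Round 1 — Kent, Pike become insolvent (initial).
  Calder: +80 → 80 ≥ 80
  Grove: +75 → 75 < 100
  Larch: +75 → 75 < 80
  Orwell: +60 → 60 < 90
Round 2 — Calder becomes insolvent.
  Norton: +45 → 45 < 120
No further insolvencies.

yes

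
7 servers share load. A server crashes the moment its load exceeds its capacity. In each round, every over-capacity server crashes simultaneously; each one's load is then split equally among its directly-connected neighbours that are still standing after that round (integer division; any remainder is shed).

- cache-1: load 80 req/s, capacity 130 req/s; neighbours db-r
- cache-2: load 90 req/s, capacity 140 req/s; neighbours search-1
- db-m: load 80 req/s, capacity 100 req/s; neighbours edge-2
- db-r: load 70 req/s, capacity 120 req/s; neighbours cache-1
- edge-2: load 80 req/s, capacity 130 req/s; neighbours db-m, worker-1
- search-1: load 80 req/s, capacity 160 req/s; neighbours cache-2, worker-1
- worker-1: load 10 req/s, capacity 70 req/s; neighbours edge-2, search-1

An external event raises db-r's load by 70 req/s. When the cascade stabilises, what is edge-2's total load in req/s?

Round 1 — db-r at 140 > 120. db-r crashes.
  db-r sheds 140 req/s to cache-1: 140 each.
    cache-1: 80+140 = 220 > 130
Round 2 — cache-1 crashes.
  cache-1 sheds 220 req/s: no online neighbours, lost.
No further crashes.

80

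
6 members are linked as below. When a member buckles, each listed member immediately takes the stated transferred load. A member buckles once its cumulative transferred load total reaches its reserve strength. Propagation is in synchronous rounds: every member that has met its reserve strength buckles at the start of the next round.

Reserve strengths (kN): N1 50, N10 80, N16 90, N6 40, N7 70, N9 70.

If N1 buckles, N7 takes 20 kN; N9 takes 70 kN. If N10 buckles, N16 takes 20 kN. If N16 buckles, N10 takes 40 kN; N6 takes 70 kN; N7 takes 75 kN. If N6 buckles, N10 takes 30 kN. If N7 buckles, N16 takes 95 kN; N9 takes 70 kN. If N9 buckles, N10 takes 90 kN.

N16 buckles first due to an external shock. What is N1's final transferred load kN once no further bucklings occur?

0

Round 1 — N16 buckles (initial).
  N10: +40 → 40 < 80
  N6: +70 → 70 ≥ 40
  N7: +75 → 75 ≥ 70
Round 2 — N6, N7 buckle.
  N10: +30 → 70 < 80
  N9: +70 → 70 ≥ 70
Round 3 — N9 buckles.
  N10: +90 → 160 ≥ 80
Round 4 — N10 buckles.
No further bucklings.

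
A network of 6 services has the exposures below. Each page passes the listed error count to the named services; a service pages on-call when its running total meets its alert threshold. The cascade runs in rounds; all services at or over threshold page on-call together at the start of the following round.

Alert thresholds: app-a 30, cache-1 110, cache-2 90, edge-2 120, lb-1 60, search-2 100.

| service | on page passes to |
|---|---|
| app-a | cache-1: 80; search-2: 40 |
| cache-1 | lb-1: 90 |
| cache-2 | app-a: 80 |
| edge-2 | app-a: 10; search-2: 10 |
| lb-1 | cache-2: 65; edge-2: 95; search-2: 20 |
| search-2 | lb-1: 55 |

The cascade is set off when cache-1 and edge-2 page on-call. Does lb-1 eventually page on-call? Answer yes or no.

Round 1 — cache-1, edge-2 page on-call (initial).
  app-a: +10 → 10 < 30
  lb-1: +90 → 90 ≥ 60
  search-2: +10 → 10 < 100
Round 2 — lb-1 pages on-call.
  cache-2: +65 → 65 < 90
  search-2: +20 → 30 < 100
No further pages.

yes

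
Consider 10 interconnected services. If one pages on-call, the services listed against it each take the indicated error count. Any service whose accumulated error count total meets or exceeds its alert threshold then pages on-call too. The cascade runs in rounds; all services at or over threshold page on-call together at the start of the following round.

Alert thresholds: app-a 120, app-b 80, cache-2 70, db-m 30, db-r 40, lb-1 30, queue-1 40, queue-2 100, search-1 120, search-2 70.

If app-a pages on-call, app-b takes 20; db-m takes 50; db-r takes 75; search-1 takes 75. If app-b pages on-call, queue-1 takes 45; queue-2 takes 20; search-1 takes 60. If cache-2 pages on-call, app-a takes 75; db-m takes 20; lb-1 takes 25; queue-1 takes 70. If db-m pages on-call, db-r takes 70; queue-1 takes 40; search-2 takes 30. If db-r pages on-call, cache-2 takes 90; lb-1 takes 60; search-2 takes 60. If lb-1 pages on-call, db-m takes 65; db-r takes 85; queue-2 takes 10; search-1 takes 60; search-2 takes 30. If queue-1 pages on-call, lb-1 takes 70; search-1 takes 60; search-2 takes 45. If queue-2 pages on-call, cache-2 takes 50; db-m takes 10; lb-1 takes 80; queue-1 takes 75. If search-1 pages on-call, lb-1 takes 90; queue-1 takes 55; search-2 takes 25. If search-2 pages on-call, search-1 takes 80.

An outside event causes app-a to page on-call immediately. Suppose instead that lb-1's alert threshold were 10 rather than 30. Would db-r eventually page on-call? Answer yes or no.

yes

With lb-1's alert threshold at 10:
Round 1 — app-a pages on-call (initial).
  app-b: +20 → 20 < 80
  db-m: +50 → 50 ≥ 30
  db-r: +75 → 75 ≥ 40
  search-1: +75 → 75 < 120
Round 2 — db-m, db-r page on-call.
  cache-2: +90 → 90 ≥ 70
  lb-1: +60 → 60 ≥ 10
  queue-1: +40 → 40 ≥ 40
  search-2: +30+60 → 90 ≥ 70
Round 3 — cache-2, lb-1, queue-1, search-2 page on-call.
  queue-2: +10 → 10 < 100
  search-1: +60+60+80 → 275 ≥ 120
Round 4 — search-1 pages on-call.
No further pages.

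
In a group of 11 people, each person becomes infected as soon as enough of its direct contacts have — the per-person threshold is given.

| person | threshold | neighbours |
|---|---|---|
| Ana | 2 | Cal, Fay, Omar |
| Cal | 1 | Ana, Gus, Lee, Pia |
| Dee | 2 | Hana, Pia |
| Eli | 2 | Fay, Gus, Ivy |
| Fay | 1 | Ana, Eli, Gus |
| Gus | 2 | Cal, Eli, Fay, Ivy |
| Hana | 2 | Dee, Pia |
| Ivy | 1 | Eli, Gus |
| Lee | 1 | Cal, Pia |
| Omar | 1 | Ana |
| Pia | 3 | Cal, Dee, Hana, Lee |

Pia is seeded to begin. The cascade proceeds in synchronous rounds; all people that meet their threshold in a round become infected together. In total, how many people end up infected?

Round 1 — Pia becomes infected (initial).
Round 2 — checking thresholds:
  Cal: 1 of 4 neighbours ≥ 1, becomes infected.
  Dee: 1 of 2 neighbours < 2, below threshold.
  Hana: 1 of 2 neighbours < 2, below threshold.
  Lee: 1 of 2 neighbours ≥ 1, becomes infected.
Round 3 — no new infections; cascade stops.

3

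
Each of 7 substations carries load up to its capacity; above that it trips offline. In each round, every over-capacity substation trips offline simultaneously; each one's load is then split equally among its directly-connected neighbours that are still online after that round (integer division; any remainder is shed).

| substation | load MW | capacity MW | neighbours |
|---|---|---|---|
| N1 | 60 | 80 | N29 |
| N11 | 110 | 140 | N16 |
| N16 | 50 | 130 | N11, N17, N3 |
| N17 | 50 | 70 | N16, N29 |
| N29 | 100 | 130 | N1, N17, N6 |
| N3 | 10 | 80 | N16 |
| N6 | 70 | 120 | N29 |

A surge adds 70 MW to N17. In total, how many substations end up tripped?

Round 1 — N17 at 120 > 70. N17 trips offline.
  N17 sheds 120 MW to N16, N29: 60 each.
    N16: 50+60 = 110 ≤ 130
    N29: 100+60 = 160 > 130
Round 2 — N29 trips offline.
  N29 sheds 160 MW to N1, N6: 80 each.
    N1: 60+80 = 140 > 80
    N6: 70+80 = 150 > 120
Round 3 — N1, N6 trip offline.
  N1 sheds 140 MW: no online neighbours, lost.
  N6 sheds 150 MW: no online neighbours, lost.
No further trips.

4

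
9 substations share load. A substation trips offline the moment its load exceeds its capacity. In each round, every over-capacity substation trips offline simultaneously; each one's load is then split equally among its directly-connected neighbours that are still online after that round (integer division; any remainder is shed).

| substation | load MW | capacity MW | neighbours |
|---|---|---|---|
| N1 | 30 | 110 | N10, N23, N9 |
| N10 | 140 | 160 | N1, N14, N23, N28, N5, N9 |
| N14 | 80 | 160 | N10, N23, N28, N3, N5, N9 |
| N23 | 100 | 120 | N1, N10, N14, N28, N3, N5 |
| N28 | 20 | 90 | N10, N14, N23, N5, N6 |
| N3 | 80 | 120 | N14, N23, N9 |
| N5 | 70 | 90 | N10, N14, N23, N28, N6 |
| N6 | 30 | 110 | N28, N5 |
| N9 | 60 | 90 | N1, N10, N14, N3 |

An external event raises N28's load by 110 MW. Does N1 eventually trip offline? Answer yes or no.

Round 1 — N28 at 130 > 90. N28 trips offline.
  N28 sheds 130 MW to N10, N14, N23, N5, N6: 26 each.
    N10: 140+26 = 166 > 160
    N14: 80+26 = 106 ≤ 160
    N23: 100+26 = 126 > 120
    N5: 70+26 = 96 > 90
    N6: 30+26 = 56 ≤ 110
Round 2 — N10, N23, N5 trip offline.
  N10 sheds 166 MW to N1, N14, N9: 55 each (1 lost).
    N1: 30+55 = 85 ≤ 110
    N14: 106+55 = 161 > 160
    N9: 60+55 = 115 > 90
  N23 sheds 126 MW to N1, N14, N3: 42 each.
    N1: 85+42 = 127 > 110
    N14: 161+42 = 203 > 160
    N3: 80+42 = 122 > 120
  N5 sheds 96 MW to N14, N6: 48 each.
    N14: 203+48 = 251 > 160
    N6: 56+48 = 104 ≤ 110
Round 3 — N1, N14, N3, N9 trip offline.
  N1 sheds 127 MW: no online neighbours, lost.
  N14 sheds 251 MW: no online neighbours, lost.
  N3 sheds 122 MW: no online neighbours, lost.
  N9 sheds 115 MW: no online neighbours, lost.
No further trips.

yes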